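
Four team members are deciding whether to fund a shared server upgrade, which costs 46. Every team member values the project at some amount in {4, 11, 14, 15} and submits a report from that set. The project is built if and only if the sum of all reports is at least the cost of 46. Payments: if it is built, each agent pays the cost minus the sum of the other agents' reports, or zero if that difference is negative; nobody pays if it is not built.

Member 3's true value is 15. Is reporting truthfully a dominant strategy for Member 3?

Check each profile of the others' reports and compare truth against every alternative report.
Others report (15, 15, 15): truth gives 14, best alternative gives 14.
Others report (14, 15, 15): truth gives 13, best alternative gives 13.
Others report (15, 14, 15): truth gives 13, best alternative gives 13.
Others report (15, 15, 14): truth gives 13, best alternative gives 13.
Others report (14, 14, 15): truth gives 12, best alternative gives 12.
Others report (14, 15, 14): truth gives 12, best alternative gives 12.
(Remaining 58 profiles checked similarly; truth is weakly best in each.)
In every case the truthful report is at least as good as any alternative, so it is a dominant strategy.

Yes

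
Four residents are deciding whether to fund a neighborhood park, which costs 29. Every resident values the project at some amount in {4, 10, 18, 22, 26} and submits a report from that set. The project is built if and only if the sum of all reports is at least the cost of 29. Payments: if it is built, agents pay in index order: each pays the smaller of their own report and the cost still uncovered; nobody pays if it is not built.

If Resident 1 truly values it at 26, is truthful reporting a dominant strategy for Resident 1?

No

Consider the case where Resident 2 reports 4, Resident 3 reports 4 and Resident 4 reports 4.
Truthful report 26: project built, pays 26, utility 26 - 26 = 0.
Report 18 instead: project built, pays 18, utility 26 - 18 = 8.
Since 8 > 0, reporting 18 is strictly better here, so truthful reporting is not dominant.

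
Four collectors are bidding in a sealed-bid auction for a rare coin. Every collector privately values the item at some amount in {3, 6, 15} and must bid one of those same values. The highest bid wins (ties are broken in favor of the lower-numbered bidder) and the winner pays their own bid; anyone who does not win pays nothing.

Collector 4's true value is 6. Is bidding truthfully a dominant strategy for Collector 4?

Check each profile of the others' bids and compare truth against every alternative bid.
Others bid (3, 3, 3): truth gives 0, best alternative gives 0.
Others bid (3, 3, 6): truth gives 0, best alternative gives 0.
Others bid (3, 3, 15): truth gives 0, best alternative gives 0.
Others bid (3, 6, 3): truth gives 0, best alternative gives 0.
Others bid (3, 6, 6): truth gives 0, best alternative gives 0.
Others bid (3, 6, 15): truth gives 0, best alternative gives 0.
(Remaining 21 profiles checked similarly; truth is weakly best in each.)
In every case the truthful bid is at least as good as any alternative, so it is a dominant strategy.

Yes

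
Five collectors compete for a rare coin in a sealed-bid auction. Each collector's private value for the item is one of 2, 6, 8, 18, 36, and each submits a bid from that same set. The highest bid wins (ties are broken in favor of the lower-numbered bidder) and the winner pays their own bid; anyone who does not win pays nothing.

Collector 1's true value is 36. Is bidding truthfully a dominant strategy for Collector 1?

Consider the case where Collector 2 bids 2, Collector 3 bids 2, Collector 4 bids 2 and Collector 5 bids 2.
Truthful bid 36: wins, pays 36, utility 36 - 36 = 0.
Bid 2 instead: wins, pays 2, utility 36 - 2 = 34.
Since 34 > 0, bidding 2 is strictly better here, so truthful bidding is not dominant.

No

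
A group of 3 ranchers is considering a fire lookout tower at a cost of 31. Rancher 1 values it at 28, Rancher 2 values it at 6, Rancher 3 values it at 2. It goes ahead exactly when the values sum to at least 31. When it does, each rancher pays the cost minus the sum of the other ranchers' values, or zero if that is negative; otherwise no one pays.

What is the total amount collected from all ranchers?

Total value 36 ≥ cost 31, so it is built.
Rancher 1: others sum to 8; max(0, 31 - 8) = 23.
Rancher 2: others sum to 30; max(0, 31 - 30) = 1.
Rancher 3: others sum to 34; max(0, 31 - 34) = 0.
Total collected = 23 + 1 + 0 = 24.

24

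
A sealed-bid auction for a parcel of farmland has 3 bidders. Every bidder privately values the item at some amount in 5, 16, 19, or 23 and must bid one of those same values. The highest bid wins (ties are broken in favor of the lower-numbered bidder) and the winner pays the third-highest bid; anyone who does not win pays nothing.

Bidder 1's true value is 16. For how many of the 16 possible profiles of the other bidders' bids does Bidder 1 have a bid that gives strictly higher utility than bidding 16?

4

Others bid (5, 19): truth gives 0; bid 19 gives 11 > 0. Violating.
Others bid (5, 23): truth gives 0; bid 23 gives 11 > 0. Violating.
Others bid (19, 5): truth gives 0; bid 19 gives 11 > 0. Violating.
Others bid (23, 5): truth gives 0; bid 23 gives 11 > 0. Violating.
Others bid (5, 5): truth gives 11; no alternative beats it.
Others bid (5, 16): truth gives 11; no alternative beats it.
(Checking all 16 profiles: 4 have a profitable deviation, 12 do not.)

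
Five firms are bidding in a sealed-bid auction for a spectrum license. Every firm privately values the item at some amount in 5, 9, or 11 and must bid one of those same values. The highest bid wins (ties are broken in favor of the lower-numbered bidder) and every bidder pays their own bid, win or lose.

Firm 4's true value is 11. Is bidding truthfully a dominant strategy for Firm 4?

Consider the case where Firm 1 bids 5, Firm 2 bids 5, Firm 3 bids 5 and Firm 5 bids 5.
Truthful bid 11: wins, pays 11, utility 11 - 11 = 0.
Bid 9 instead: wins, pays 9, utility 11 - 9 = 2.
Since 2 > 0, bidding 9 is strictly better here, so truthful bidding is not dominant.

No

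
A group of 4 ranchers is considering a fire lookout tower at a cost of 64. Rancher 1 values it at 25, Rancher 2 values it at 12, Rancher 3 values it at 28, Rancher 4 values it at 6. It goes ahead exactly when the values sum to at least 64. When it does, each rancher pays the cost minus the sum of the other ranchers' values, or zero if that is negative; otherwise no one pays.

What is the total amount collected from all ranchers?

44

Total value 71 ≥ cost 64, so it is built.
Rancher 1: others sum to 46; max(0, 64 - 46) = 18.
Rancher 2: others sum to 59; max(0, 64 - 59) = 5.
Rancher 3: others sum to 43; max(0, 64 - 43) = 21.
Rancher 4: others sum to 65; max(0, 64 - 65) = 0.
Total collected = 18 + 5 + 21 + 0 = 44.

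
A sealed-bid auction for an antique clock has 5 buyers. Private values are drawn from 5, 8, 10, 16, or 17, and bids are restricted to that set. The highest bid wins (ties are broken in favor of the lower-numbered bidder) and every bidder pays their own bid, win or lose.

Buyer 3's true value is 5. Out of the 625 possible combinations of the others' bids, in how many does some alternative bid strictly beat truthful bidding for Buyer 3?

Others bid (5, 5, 5, 5): truth gives -5; bid 8 gives -3 > -5. Violating.
Others bid (5, 5, 5, 8): truth gives -5; bid 8 gives -3 > -5. Violating.
Others bid (5, 5, 8, 5): truth gives -5; bid 8 gives -3 > -5. Violating.
Others bid (5, 5, 8, 8): truth gives -5; bid 8 gives -3 > -5. Violating.
Others bid (5, 5, 5, 10): truth gives -5; no alternative beats it.
Others bid (5, 5, 5, 16): truth gives -5; no alternative beats it.
(Checking all 625 profiles: 4 have a profitable deviation, 621 do not.)

4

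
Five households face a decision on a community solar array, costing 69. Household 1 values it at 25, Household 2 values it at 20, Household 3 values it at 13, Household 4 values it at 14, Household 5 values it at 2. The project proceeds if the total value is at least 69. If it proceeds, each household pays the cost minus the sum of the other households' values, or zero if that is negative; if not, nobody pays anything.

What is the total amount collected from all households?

Total value 74 ≥ cost 69, so it is built.
Household 1: others sum to 49; max(0, 69 - 49) = 20.
Household 2: others sum to 54; max(0, 69 - 54) = 15.
Household 3: others sum to 61; max(0, 69 - 61) = 8.
Household 4: others sum to 60; max(0, 69 - 60) = 9.
Household 5: others sum to 72; max(0, 69 - 72) = 0.
Total collected = 20 + 15 + 8 + 9 + 0 = 52.

52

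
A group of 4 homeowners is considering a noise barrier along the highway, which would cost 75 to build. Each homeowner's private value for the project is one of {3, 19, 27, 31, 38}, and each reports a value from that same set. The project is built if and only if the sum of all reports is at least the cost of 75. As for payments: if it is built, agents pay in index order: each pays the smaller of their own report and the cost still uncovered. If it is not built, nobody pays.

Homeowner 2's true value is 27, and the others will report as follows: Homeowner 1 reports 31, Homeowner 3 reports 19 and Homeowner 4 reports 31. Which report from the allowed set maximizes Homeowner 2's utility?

Report 3: project built, pays 3, utility 27 - 3 = 24.
Report 19: project built, pays 19, utility 27 - 19 = 8.
Report 27: project built, pays 27, utility 27 - 27 = 0.
Report 31: project built, pays 31, utility 27 - 31 = -4.
Report 38: project built, pays 38, utility 27 - 38 = -11.
The best choice is 3 with utility 24.

3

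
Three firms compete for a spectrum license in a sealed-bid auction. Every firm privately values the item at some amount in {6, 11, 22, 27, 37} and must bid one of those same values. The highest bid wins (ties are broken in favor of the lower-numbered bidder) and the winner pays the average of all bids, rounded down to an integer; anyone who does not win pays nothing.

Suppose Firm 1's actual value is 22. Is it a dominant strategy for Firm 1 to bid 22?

Consider the case where Firm 2 bids 6 and Firm 3 bids 6.
Truthful bid 22: wins, pays 11, utility 22 - 11 = 11.
Bid 6 instead: wins, pays 6, utility 22 - 6 = 16.
Since 16 > 11, bidding 6 is strictly better here, so truthful bidding is not dominant.

No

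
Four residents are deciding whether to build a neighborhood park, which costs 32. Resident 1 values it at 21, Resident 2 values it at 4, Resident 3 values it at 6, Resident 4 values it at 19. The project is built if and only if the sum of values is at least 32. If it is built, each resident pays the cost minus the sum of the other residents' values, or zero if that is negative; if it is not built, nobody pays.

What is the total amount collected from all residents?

Total value 50 ≥ cost 32, so it is built.
Resident 1: others sum to 29; max(0, 32 - 29) = 3.
Resident 2: others sum to 46; max(0, 32 - 46) = 0.
Resident 3: others sum to 44; max(0, 32 - 44) = 0.
Resident 4: others sum to 31; max(0, 32 - 31) = 1.
Total collected = 3 + 0 + 0 + 1 = 4.

4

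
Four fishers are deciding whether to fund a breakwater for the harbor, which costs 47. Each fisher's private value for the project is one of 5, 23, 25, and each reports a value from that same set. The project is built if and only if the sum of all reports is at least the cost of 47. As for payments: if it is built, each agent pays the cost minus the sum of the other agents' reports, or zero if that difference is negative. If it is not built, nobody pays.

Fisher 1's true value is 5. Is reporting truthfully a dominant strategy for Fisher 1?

Yes

Check each profile of the others' reports and compare truth against every alternative report.
Others report (5, 5, 23): truth gives 0, best alternative gives -9.
Others report (5, 23, 5): truth gives 0, best alternative gives -9.
Others report (23, 5, 5): truth gives 0, best alternative gives -9.
Others report (5, 5, 25): truth gives 0, best alternative gives -7.
Others report (5, 25, 5): truth gives 0, best alternative gives -7.
Others report (25, 5, 5): truth gives 0, best alternative gives -7.
(Remaining 21 profiles checked similarly; truth is weakly best in each.)
In every case the truthful report is at least as good as any alternative, so it is a dominant strategy.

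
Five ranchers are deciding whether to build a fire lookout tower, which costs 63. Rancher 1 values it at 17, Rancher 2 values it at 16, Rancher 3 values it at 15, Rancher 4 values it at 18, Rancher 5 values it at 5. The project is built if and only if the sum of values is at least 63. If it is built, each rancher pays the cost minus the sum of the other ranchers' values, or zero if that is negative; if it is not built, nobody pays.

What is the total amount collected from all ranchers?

Total value 71 ≥ cost 63, so it is built.
Rancher 1: others sum to 54; max(0, 63 - 54) = 9.
Rancher 2: others sum to 55; max(0, 63 - 55) = 8.
Rancher 3: others sum to 56; max(0, 63 - 56) = 7.
Rancher 4: others sum to 53; max(0, 63 - 53) = 10.
Rancher 5: others sum to 66; max(0, 63 - 66) = 0.
Total collected = 9 + 8 + 7 + 10 + 0 = 34.

34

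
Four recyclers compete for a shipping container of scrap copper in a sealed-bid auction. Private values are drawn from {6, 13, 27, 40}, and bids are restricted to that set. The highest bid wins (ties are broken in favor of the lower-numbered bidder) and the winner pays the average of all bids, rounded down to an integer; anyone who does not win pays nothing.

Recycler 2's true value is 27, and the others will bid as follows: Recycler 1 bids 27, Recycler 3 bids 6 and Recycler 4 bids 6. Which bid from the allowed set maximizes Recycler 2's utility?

40

Bid 6: loses, pays 0, utility 0.
Bid 13: loses, pays 0, utility 0.
Bid 27: loses, pays 0, utility 0.
Bid 40: wins, pays 19, utility 27 - 19 = 8.
The best choice is 40 with utility 8.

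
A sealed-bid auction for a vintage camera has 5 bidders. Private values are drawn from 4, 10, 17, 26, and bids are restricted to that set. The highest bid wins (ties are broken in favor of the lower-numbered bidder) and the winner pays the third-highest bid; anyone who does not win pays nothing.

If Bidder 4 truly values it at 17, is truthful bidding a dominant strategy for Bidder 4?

Consider the case where Bidder 1 bids 4, Bidder 2 bids 4, Bidder 3 bids 4 and Bidder 5 bids 26.
Truthful bid 17: loses, pays 0, utility 0.
Bid 26 instead: wins, pays 4, utility 17 - 4 = 13.
Since 13 > 0, bidding 26 is strictly better here, so truthful bidding is not dominant.

No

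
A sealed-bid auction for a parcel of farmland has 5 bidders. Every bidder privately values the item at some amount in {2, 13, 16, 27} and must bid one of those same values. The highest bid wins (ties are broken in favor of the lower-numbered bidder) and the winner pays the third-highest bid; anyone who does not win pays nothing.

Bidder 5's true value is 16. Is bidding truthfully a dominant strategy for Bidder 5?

Consider the case where Bidder 1 bids 2, Bidder 2 bids 2, Bidder 3 bids 2 and Bidder 4 bids 16.
Truthful bid 16: loses, pays 0, utility 0.
Bid 27 instead: wins, pays 2, utility 16 - 2 = 14.
Since 14 > 0, bidding 27 is strictly better here, so truthful bidding is not dominant.

No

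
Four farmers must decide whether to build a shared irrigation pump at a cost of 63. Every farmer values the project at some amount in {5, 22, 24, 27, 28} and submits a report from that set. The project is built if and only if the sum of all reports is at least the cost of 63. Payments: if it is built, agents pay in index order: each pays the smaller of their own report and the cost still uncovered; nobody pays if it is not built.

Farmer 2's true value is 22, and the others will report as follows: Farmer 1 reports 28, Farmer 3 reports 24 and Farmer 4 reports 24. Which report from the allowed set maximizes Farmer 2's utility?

Report 5: project built, pays 5, utility 22 - 5 = 17.
Report 22: project built, pays 22, utility 22 - 22 = 0.
Report 24: project built, pays 24, utility 22 - 24 = -2.
Report 27: project built, pays 27, utility 22 - 27 = -5.
Report 28: project built, pays 28, utility 22 - 28 = -6.
The best choice is 5 with utility 17.

5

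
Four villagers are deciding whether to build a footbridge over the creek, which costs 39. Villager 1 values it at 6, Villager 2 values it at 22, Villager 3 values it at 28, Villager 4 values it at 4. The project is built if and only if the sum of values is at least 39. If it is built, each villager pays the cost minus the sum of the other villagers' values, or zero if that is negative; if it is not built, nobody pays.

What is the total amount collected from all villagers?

Total value 60 ≥ cost 39, so it is built.
Villager 1: others sum to 54; max(0, 39 - 54) = 0.
Villager 2: others sum to 38; max(0, 39 - 38) = 1.
Villager 3: others sum to 32; max(0, 39 - 32) = 7.
Villager 4: others sum to 56; max(0, 39 - 56) = 0.
Total collected = 0 + 1 + 7 + 0 = 8.

8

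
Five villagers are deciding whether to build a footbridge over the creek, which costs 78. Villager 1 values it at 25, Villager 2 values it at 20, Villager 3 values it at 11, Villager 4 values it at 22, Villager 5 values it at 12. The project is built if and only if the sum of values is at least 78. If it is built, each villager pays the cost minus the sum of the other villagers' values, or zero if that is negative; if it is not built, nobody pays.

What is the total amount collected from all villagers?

31

Total value 90 ≥ cost 78, so it is built.
Villager 1: others sum to 65; max(0, 78 - 65) = 13.
Villager 2: others sum to 70; max(0, 78 - 70) = 8.
Villager 3: others sum to 79; max(0, 78 - 79) = 0.
Villager 4: others sum to 68; max(0, 78 - 68) = 10.
Villager 5: others sum to 78; max(0, 78 - 78) = 0.
Total collected = 13 + 8 + 0 + 10 + 0 = 31.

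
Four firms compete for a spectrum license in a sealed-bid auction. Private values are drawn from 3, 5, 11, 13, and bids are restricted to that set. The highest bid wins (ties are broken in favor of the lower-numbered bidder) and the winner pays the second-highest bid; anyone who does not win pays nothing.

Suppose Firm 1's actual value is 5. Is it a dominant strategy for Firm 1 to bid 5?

Yes

Check each profile of the others' bids and compare truth against every alternative bid.
Others bid (3, 3, 3): truth gives 2, best alternative gives 2.
Others bid (3, 3, 5): truth gives 0, best alternative gives 0.
Others bid (3, 3, 11): truth gives 0, best alternative gives 0.
Others bid (3, 3, 13): truth gives 0, best alternative gives 0.
Others bid (3, 5, 3): truth gives 0, best alternative gives 0.
Others bid (3, 5, 5): truth gives 0, best alternative gives 0.
(Remaining 58 profiles checked similarly; truth is weakly best in each.)
In every case the truthful bid is at least as good as any alternative, so it is a dominant strategy.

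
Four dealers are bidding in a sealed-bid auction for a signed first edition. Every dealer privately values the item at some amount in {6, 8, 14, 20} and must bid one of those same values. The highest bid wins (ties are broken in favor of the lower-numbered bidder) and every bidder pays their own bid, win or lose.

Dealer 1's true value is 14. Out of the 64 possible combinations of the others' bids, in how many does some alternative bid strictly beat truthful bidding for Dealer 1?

Others bid (6, 6, 6): truth gives 0; bid 6 gives 8 > 0. Violating.
Others bid (6, 6, 8): truth gives 0; bid 8 gives 6 > 0. Violating.
Others bid (6, 6, 20): truth gives -14; bid 6 gives -6 > -14. Violating.
Others bid (6, 8, 6): truth gives 0; bid 8 gives 6 > 0. Violating.
Others bid (6, 6, 14): truth gives 0; no alternative beats it.
Others bid (6, 8, 14): truth gives 0; no alternative beats it.
(Checking all 64 profiles: 45 have a profitable deviation, 19 do not.)

45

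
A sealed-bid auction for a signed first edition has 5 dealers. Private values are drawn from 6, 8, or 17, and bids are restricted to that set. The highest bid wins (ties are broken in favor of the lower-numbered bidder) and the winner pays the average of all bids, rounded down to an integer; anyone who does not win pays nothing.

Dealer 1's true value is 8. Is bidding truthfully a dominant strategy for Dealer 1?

Yes

Check each profile of the others' bids and compare truth against every alternative bid.
Others bid (6, 6, 6, 8): truth gives 2, best alternative gives 0.
Others bid (6, 6, 8, 6): truth gives 2, best alternative gives 0.
Others bid (6, 8, 6, 6): truth gives 2, best alternative gives 0.
Others bid (8, 6, 6, 6): truth gives 2, best alternative gives 0.
Others bid (6, 6, 8, 8): truth gives 1, best alternative gives 0.
Others bid (6, 8, 6, 8): truth gives 1, best alternative gives 0.
(Remaining 75 profiles checked similarly; truth is weakly best in each.)
In every case the truthful bid is at least as good as any alternative, so it is a dominant strategy.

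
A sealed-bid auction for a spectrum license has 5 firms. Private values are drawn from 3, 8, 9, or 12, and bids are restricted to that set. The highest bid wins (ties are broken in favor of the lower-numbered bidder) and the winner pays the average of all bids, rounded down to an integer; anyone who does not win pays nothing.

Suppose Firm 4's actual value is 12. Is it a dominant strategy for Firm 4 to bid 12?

Consider the case where Firm 1 bids 3, Firm 2 bids 3, Firm 3 bids 3 and Firm 5 bids 9.
Truthful bid 12: wins, pays 6, utility 12 - 6 = 6.
Bid 9 instead: wins, pays 5, utility 12 - 5 = 7.
Since 7 > 6, bidding 9 is strictly better here, so truthful bidding is not dominant.

No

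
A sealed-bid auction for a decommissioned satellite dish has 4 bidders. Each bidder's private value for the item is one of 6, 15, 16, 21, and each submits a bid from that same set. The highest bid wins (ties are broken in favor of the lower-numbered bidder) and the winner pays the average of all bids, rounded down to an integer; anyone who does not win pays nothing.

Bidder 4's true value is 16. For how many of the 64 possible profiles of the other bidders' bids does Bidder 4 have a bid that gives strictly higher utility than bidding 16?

Others bid (6, 6, 16): truth gives 0; bid 21 gives 4 > 0. Violating.
Others bid (6, 15, 16): truth gives 0; bid 21 gives 2 > 0. Violating.
Others bid (6, 16, 6): truth gives 0; bid 21 gives 4 > 0. Violating.
Others bid (6, 16, 15): truth gives 0; bid 21 gives 2 > 0. Violating.
Others bid (6, 6, 6): truth gives 8; no alternative beats it.
Others bid (6, 6, 15): truth gives 6; no alternative beats it.
(Checking all 64 profiles: 12 have a profitable deviation, 52 do not.)

12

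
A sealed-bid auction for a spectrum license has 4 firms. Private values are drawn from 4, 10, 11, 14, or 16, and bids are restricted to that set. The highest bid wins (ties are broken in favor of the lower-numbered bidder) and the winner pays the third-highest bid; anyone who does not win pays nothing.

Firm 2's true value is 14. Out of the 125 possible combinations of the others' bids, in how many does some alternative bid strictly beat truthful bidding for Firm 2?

27

Others bid (4, 4, 16): truth gives 0; bid 16 gives 10 > 0. Violating.
Others bid (4, 10, 16): truth gives 0; bid 16 gives 4 > 0. Violating.
Others bid (4, 11, 16): truth gives 0; bid 16 gives 3 > 0. Violating.
Others bid (4, 16, 4): truth gives 0; bid 16 gives 10 > 0. Violating.
Others bid (4, 4, 4): truth gives 10; no alternative beats it.
Others bid (4, 4, 10): truth gives 10; no alternative beats it.
(Checking all 125 profiles: 27 have a profitable deviation, 98 do not.)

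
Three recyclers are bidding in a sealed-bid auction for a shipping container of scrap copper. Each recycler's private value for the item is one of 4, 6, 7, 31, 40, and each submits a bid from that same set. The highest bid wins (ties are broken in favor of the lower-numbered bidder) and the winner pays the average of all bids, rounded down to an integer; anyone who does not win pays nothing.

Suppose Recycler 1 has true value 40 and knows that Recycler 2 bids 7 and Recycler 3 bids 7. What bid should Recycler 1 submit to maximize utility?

7

Bid 4: loses, pays 0, utility 0.
Bid 6: loses, pays 0, utility 0.
Bid 7: wins, pays 7, utility 40 - 7 = 33.
Bid 31: wins, pays 15, utility 40 - 15 = 25.
Bid 40: wins, pays 18, utility 40 - 18 = 22.
The best choice is 7 with utility 33.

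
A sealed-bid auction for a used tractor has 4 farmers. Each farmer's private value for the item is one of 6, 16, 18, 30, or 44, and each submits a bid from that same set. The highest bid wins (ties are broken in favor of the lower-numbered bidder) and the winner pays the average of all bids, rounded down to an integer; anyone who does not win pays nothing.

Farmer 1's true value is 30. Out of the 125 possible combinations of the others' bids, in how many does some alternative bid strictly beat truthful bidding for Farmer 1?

Others bid (6, 6, 6): truth gives 18; bid 6 gives 24 > 18. Violating.
Others bid (6, 6, 16): truth gives 16; bid 16 gives 19 > 16. Violating.
Others bid (6, 6, 18): truth gives 15; bid 18 gives 18 > 15. Violating.
Others bid (6, 6, 44): truth gives 0; bid 44 gives 5 > 0. Violating.
Others bid (6, 6, 30): truth gives 12; no alternative beats it.
Others bid (6, 16, 30): truth gives 10; no alternative beats it.
(Checking all 125 profiles: 42 have a profitable deviation, 83 do not.)

42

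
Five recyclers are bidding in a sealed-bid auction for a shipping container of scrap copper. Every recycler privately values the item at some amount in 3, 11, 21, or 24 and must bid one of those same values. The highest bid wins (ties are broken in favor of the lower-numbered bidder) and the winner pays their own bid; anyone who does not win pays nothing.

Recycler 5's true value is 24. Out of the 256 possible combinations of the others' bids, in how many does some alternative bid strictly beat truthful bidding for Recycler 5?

Others bid (3, 3, 3, 3): truth gives 0; bid 11 gives 13 > 0. Violating.
Others bid (3, 3, 3, 11): truth gives 0; bid 21 gives 3 > 0. Violating.
Others bid (3, 3, 11, 3): truth gives 0; bid 21 gives 3 > 0. Violating.
Others bid (3, 3, 11, 11): truth gives 0; bid 21 gives 3 > 0. Violating.
Others bid (3, 3, 3, 21): truth gives 0; no alternative beats it.
Others bid (3, 3, 3, 24): truth gives 0; no alternative beats it.
(Checking all 256 profiles: 16 have a profitable deviation, 240 do not.)

16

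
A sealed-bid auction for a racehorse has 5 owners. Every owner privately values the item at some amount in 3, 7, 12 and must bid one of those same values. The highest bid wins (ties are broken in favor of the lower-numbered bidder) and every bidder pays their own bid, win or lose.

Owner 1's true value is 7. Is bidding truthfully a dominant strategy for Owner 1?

Consider the case where Owner 2 bids 3, Owner 3 bids 3, Owner 4 bids 3 and Owner 5 bids 3.
Truthful bid 7: wins, pays 7, utility 7 - 7 = 0.
Bid 3 instead: wins, pays 3, utility 7 - 3 = 4.
Since 4 > 0, bidding 3 is strictly better here, so truthful bidding is not dominant.

No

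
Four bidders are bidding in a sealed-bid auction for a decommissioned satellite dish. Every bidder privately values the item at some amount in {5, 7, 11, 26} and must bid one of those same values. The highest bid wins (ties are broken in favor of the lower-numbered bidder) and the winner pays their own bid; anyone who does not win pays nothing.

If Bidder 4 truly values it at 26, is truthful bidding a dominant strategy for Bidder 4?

No

Consider the case where Bidder 1 bids 5, Bidder 2 bids 5 and Bidder 3 bids 5.
Truthful bid 26: wins, pays 26, utility 26 - 26 = 0.
Bid 7 instead: wins, pays 7, utility 26 - 7 = 19.
Since 19 > 0, bidding 7 is strictly better here, so truthful bidding is not dominant.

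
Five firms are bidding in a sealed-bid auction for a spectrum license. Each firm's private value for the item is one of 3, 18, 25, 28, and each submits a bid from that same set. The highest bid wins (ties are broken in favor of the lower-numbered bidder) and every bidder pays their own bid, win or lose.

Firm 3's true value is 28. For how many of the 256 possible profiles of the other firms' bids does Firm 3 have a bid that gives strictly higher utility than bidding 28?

148

Others bid (3, 3, 3, 3): truth gives 0; bid 18 gives 10 > 0. Violating.
Others bid (3, 3, 3, 18): truth gives 0; bid 18 gives 10 > 0. Violating.
Others bid (3, 3, 3, 25): truth gives 0; bid 25 gives 3 > 0. Violating.
Others bid (3, 3, 18, 3): truth gives 0; bid 18 gives 10 > 0. Violating.
Others bid (3, 3, 3, 28): truth gives 0; no alternative beats it.
Others bid (3, 3, 18, 28): truth gives 0; no alternative beats it.
(Checking all 256 profiles: 148 have a profitable deviation, 108 do not.)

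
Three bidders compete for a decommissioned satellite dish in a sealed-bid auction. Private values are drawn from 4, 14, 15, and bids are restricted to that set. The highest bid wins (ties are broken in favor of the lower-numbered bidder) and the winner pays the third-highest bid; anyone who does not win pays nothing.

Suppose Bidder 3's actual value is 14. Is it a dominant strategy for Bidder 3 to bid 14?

Consider the case where Bidder 1 bids 4 and Bidder 2 bids 14.
Truthful bid 14: loses, pays 0, utility 0.
Bid 15 instead: wins, pays 4, utility 14 - 4 = 10.
Since 10 > 0, bidding 15 is strictly better here, so truthful bidding is not dominant.

No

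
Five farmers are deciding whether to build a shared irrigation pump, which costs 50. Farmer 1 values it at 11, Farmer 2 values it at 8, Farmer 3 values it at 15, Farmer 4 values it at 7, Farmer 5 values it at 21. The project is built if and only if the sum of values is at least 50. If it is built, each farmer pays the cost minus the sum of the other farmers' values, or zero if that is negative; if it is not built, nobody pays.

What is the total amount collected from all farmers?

Total value 62 ≥ cost 50, so it is built.
Farmer 1: others sum to 51; max(0, 50 - 51) = 0.
Farmer 2: others sum to 54; max(0, 50 - 54) = 0.
Farmer 3: others sum to 47; max(0, 50 - 47) = 3.
Farmer 4: others sum to 55; max(0, 50 - 55) = 0.
Farmer 5: others sum to 41; max(0, 50 - 41) = 9.
Total collected = 0 + 0 + 3 + 0 + 9 = 12.

12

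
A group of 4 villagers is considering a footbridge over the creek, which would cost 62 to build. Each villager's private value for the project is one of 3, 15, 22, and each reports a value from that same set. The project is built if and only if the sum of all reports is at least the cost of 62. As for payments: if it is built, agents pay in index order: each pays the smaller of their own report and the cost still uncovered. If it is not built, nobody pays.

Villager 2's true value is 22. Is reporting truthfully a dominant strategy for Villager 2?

No

Consider the case where Villager 1 reports 3, Villager 3 reports 22 and Villager 4 reports 22.
Truthful report 22: project built, pays 22, utility 22 - 22 = 0.
Report 15 instead: project built, pays 15, utility 22 - 15 = 7.
Since 7 > 0, reporting 15 is strictly better here, so truthful reporting is not dominant.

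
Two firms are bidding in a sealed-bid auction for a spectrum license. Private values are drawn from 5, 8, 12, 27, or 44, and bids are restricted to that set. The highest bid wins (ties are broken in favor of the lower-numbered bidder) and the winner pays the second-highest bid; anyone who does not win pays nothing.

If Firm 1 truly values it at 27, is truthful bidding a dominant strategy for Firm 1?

Yes

Check each profile of the others' bids and compare truth against every alternative bid.
Others bid (5): truth gives 22, best alternative gives 22.
Others bid (8): truth gives 19, best alternative gives 19.
Others bid (12): truth gives 15, best alternative gives 15.
Others bid (27): truth gives 0, best alternative gives 0.
Others bid (44): truth gives 0, best alternative gives 0.
In every case the truthful bid is at least as good as any alternative, so it is a dominant strategy.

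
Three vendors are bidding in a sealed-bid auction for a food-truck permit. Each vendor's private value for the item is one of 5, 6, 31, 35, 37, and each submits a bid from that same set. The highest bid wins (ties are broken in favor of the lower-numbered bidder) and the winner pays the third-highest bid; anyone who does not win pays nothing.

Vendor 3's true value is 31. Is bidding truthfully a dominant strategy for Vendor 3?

Consider the case where Vendor 1 bids 5 and Vendor 2 bids 31.
Truthful bid 31: loses, pays 0, utility 0.
Bid 35 instead: wins, pays 5, utility 31 - 5 = 26.
Since 26 > 0, bidding 35 is strictly better here, so truthful bidding is not dominant.

No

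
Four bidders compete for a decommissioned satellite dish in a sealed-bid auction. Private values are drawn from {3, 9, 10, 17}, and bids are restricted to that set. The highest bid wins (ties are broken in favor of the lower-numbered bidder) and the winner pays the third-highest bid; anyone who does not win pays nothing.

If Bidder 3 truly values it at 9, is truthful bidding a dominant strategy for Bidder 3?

No

Consider the case where Bidder 1 bids 3, Bidder 2 bids 3 and Bidder 4 bids 10.
Truthful bid 9: loses, pays 0, utility 0.
Bid 10 instead: wins, pays 3, utility 9 - 3 = 6.
Since 6 > 0, bidding 10 is strictly better here, so truthful bidding is not dominant.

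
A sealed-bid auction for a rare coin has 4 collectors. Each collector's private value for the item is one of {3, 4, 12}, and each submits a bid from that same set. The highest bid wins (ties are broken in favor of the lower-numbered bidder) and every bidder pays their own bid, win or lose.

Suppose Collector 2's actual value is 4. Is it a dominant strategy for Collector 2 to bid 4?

No

Consider the case where Collector 1 bids 3, Collector 3 bids 3 and Collector 4 bids 12.
Truthful bid 4: loses but pays 4, utility -4.
Bid 3 instead: loses but pays 3, utility -3.
Since -3 > -4, bidding 3 is strictly better here, so truthful bidding is not dominant.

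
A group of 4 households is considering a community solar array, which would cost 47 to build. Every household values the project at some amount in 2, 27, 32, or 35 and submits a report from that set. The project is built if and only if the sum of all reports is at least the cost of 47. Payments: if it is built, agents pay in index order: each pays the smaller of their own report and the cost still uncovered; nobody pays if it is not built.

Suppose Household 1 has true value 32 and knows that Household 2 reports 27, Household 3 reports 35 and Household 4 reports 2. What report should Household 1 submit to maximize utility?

2

Report 2: project built, pays 2, utility 32 - 2 = 30.
Report 27: project built, pays 27, utility 32 - 27 = 5.
Report 32: project built, pays 32, utility 32 - 32 = 0.
Report 35: project built, pays 35, utility 32 - 35 = -3.
The best choice is 2 with utility 30.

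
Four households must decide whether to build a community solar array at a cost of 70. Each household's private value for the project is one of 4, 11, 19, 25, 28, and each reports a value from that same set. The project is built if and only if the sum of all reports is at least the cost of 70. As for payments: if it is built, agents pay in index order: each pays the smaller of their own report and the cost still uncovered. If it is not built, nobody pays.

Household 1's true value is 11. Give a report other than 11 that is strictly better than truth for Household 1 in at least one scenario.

4

Suppose Household 2 reports 11, Household 3 reports 28 and Household 4 reports 28.
Report 11: project built, pays 11, utility 11 - 11 = 0.
Report 4: project built, pays 4, utility 11 - 4 = 7.
So reporting 4 beats truth here (7 > 0).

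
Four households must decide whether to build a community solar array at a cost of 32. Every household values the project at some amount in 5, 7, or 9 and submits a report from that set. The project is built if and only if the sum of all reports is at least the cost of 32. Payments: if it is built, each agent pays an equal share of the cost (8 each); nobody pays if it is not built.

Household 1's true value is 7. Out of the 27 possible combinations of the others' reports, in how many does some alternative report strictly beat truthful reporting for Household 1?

3

Others report (7, 9, 9): truth gives -1; report 5 gives 0 > -1. Violating.
Others report (9, 7, 9): truth gives -1; report 5 gives 0 > -1. Violating.
Others report (9, 9, 7): truth gives -1; report 5 gives 0 > -1. Violating.
Others report (5, 5, 5): truth gives 0; no alternative beats it.
Others report (5, 5, 7): truth gives 0; no alternative beats it.
(Checking all 27 profiles: 3 have a profitable deviation, 24 do not.)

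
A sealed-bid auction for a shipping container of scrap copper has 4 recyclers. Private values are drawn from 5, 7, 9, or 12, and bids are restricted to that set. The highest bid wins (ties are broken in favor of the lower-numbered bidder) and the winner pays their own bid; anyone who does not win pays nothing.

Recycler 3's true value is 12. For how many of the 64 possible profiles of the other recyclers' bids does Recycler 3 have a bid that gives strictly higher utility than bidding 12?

12

Others bid (5, 5, 5): truth gives 0; bid 7 gives 5 > 0. Violating.
Others bid (5, 5, 7): truth gives 0; bid 7 gives 5 > 0. Violating.
Others bid (5, 5, 9): truth gives 0; bid 9 gives 3 > 0. Violating.
Others bid (5, 7, 5): truth gives 0; bid 9 gives 3 > 0. Violating.
Others bid (5, 5, 12): truth gives 0; no alternative beats it.
Others bid (5, 7, 12): truth gives 0; no alternative beats it.
(Checking all 64 profiles: 12 have a profitable deviation, 52 do not.)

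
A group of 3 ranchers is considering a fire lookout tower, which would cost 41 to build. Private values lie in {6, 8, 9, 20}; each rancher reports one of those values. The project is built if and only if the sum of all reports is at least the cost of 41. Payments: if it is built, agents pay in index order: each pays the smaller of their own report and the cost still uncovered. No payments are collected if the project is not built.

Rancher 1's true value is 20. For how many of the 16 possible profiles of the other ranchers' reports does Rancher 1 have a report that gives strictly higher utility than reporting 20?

1

Others report (20, 20): truth gives 0; report 6 gives 14 > 0. Violating.
Others report (6, 6): truth gives 0; no alternative beats it.
Others report (6, 8): truth gives 0; no alternative beats it.
(Checking all 16 profiles: 1 has a profitable deviation, 15 do not.)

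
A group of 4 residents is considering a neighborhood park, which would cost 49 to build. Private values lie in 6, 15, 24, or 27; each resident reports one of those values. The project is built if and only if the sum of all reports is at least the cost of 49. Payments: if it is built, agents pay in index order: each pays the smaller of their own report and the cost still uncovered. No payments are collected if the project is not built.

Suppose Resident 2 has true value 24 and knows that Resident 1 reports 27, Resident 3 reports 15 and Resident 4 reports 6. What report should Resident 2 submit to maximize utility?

Report 6: project built, pays 6, utility 24 - 6 = 18.
Report 15: project built, pays 15, utility 24 - 15 = 9.
Report 24: project built, pays 22, utility 24 - 22 = 2.
Report 27: project built, pays 22, utility 24 - 22 = 2.
The best choice is 6 with utility 18.

6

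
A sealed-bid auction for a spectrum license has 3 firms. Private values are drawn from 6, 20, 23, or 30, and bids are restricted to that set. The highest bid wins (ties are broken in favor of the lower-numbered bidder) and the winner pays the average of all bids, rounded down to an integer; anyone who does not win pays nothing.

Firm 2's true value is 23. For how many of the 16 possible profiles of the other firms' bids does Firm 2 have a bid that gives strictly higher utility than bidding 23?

4

Others bid (6, 6): truth gives 12; bid 20 gives 13 > 12. Violating.
Others bid (6, 20): truth gives 7; bid 20 gives 8 > 7. Violating.
Others bid (6, 30): truth gives 0; bid 30 gives 1 > 0. Violating.
Others bid (23, 6): truth gives 0; bid 30 gives 4 > 0. Violating.
Others bid (6, 23): truth gives 6; no alternative beats it.
Others bid (20, 6): truth gives 7; no alternative beats it.
(Checking all 16 profiles: 4 have a profitable deviation, 12 do not.)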